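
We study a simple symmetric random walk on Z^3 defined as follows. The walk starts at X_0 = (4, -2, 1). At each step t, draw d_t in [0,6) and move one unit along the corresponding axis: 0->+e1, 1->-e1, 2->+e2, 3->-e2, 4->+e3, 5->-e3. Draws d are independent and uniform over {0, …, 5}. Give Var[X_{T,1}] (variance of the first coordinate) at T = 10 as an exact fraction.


10/3

Outcome values over d=0..5: [1, -1, 0, 0, 0, 0]
Σy = 0, Σy² = 2, M = 6
μ = 0/6 = 0,  σ² = 2/6 − (0)² = 1/3
Independent increments: Var[X_10] = 10·σ² = 10·(1/3) = 10/3


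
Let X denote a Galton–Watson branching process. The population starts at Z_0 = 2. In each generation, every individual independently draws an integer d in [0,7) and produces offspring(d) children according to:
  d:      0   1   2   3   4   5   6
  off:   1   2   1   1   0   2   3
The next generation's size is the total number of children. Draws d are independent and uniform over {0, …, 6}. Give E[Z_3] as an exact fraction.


Outcome values over d=0..6: [1, 2, 1, 1, 0, 2, 3]
Σy = 10, Σy² = 20, M = 7
μ = 10/7 = 10/7,  σ² = 20/7 − (10/7)² = 40/49
E[Z_0] = 2
E[Z_1] = 10/7·E[Z_0] = 20/7
E[Z_2] = 10/7·E[Z_1] = 200/49
E[Z_3] = 10/7·E[Z_2] = 2000/343

2000/343


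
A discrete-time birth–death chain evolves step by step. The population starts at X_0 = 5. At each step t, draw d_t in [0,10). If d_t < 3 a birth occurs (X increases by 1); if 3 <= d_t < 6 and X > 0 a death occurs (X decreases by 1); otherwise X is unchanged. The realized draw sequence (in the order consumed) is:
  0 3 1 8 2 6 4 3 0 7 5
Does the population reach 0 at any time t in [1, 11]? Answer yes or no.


no

t=0: X=5, d=0 → birth, X_1=6
t=1: X=6, d=3 → death, X_2=5
t=2: X=5, d=1 → birth, X_3=6
t=3: X=6, d=8 → hold, X_4=6
t=4: X=6, d=2 → birth, X_5=7
t=5: X=7, d=6 → hold, X_6=7
t=6: X=7, d=4 → death, X_7=6
t=7: X=6, d=3 → death, X_8=5
t=8: X=5, d=0 → birth, X_9=6
t=9: X=6, d=7 → hold, X_10=6
t=10: X=6, d=5 → death, X_11=5


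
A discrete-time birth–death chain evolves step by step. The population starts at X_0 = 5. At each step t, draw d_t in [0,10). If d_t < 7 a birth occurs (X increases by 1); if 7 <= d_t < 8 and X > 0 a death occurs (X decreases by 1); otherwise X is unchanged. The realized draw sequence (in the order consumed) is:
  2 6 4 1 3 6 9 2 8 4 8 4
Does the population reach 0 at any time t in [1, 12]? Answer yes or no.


no

t=0: X=5, d=2 → birth, X_1=6
t=1: X=6, d=6 → birth, X_2=7
t=2: X=7, d=4 → birth, X_3=8
t=3: X=8, d=1 → birth, X_4=9
t=4: X=9, d=3 → birth, X_5=10
t=5: X=10, d=6 → birth, X_6=11
t=6: X=11, d=9 → hold, X_7=11
t=7: X=11, d=2 → birth, X_8=12
t=8: X=12, d=8 → hold, X_9=12
t=9: X=12, d=4 → birth, X_10=13
t=10: X=13, d=8 → hold, X_11=13
t=11: X=13, d=4 → birth, X_12=14


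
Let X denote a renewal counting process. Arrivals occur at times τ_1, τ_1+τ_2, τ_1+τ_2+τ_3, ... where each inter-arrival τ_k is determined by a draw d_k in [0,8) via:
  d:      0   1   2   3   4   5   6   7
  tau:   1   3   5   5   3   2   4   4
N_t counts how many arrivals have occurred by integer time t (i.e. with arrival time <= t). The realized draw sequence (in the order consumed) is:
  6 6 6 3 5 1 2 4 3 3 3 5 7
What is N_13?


draw d_1=6: τ_1=4, arrival time A_1=4
draw d_2=6: τ_2=4, arrival time A_2=8
draw d_3=6: τ_3=4, arrival time A_3=12
draw d_4=3: τ_4=5, arrival time A_4=17
draw d_5=5: τ_5=2, arrival time A_5=19
draw d_6=1: τ_6=3, arrival time A_6=22
draw d_7=2: τ_7=5, arrival time A_7=27
draw d_8=4: τ_8=3, arrival time A_8=30
draw d_9=3: τ_9=5, arrival time A_9=35
draw d_10=3: τ_10=5, arrival time A_10=40
draw d_11=3: τ_11=5, arrival time A_11=45
draw d_12=5: τ_12=2, arrival time A_12=47
draw d_13=7: τ_13=4, arrival time A_13=51
N_t over t=0..13: 0:0 1:0 2:0 3:0 4:1 5:1 6:1 7:1 8:2 9:2 10:2 11:2 12:3 13:3

3


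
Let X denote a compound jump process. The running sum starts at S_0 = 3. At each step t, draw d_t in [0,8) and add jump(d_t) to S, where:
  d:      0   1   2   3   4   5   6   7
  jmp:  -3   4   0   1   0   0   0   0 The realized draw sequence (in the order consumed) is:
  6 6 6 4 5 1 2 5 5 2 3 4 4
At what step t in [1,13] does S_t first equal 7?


6

t=0: S=3, d=6, jump=0, S_1=3
t=1: S=3, d=6, jump=0, S_2=3
t=2: S=3, d=6, jump=0, S_3=3
t=3: S=3, d=4, jump=0, S_4=3
t=4: S=3, d=5, jump=0, S_5=3
t=5: S=3, d=1, jump=4, S_6=7
t=6: S=7, d=2, jump=0, S_7=7
t=7: S=7, d=5, jump=0, S_8=7
t=8: S=7, d=5, jump=0, S_9=7
t=9: S=7, d=2, jump=0, S_10=7
t=10: S=7, d=3, jump=1, S_11=8
t=11: S=8, d=4, jump=0, S_12=8
t=12: S=8, d=4, jump=0, S_13=8


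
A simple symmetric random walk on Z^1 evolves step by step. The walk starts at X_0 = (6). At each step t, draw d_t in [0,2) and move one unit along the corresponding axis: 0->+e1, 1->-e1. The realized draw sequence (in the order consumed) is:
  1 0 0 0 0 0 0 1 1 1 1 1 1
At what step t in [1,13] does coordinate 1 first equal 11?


7

t=0: X=(6), d=1 → -e1, X_1=(5)
t=1: X=(5), d=0 → +e1, X_2=(6)
t=2: X=(6), d=0 → +e1, X_3=(7)
t=3: X=(7), d=0 → +e1, X_4=(8)
t=4: X=(8), d=0 → +e1, X_5=(9)
t=5: X=(9), d=0 → +e1, X_6=(10)
t=6: X=(10), d=0 → +e1, X_7=(11)
t=7: X=(11), d=1 → -e1, X_8=(10)
t=8: X=(10), d=1 → -e1, X_9=(9)
t=9: X=(9), d=1 → -e1, X_10=(8)
t=10: X=(8), d=1 → -e1, X_11=(7)
t=11: X=(7), d=1 → -e1, X_12=(6)
t=12: X=(6), d=1 → -e1, X_13=(5)


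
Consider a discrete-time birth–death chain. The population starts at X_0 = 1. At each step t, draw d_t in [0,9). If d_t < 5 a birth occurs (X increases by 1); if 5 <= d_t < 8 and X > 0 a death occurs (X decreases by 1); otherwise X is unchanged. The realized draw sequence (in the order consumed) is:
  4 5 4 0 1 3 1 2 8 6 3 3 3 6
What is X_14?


8

t=0: X=1, d=4 → birth, X_1=2
t=1: X=2, d=5 → death, X_2=1
t=2: X=1, d=4 → birth, X_3=2
t=3: X=2, d=0 → birth, X_4=3
t=4: X=3, d=1 → birth, X_5=4
t=5: X=4, d=3 → birth, X_6=5
t=6: X=5, d=1 → birth, X_7=6
t=7: X=6, d=2 → birth, X_8=7
t=8: X=7, d=8 → hold, X_9=7
t=9: X=7, d=6 → death, X_10=6
t=10: X=6, d=3 → birth, X_11=7
t=11: X=7, d=3 → birth, X_12=8
t=12: X=8, d=3 → birth, X_13=9
t=13: X=9, d=6 → death, X_14=8


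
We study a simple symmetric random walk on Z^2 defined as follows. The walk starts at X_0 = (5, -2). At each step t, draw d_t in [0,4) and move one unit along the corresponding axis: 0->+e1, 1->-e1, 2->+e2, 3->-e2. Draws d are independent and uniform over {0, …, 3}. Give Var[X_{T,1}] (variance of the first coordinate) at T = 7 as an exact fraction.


Outcome values over d=0..3: [1, -1, 0, 0]
Σy = 0, Σy² = 2, M = 4
μ = 0/4 = 0,  σ² = 2/4 − (0)² = 1/2
Independent increments: Var[X_7] = 7·σ² = 7·(1/2) = 7/2

7/2


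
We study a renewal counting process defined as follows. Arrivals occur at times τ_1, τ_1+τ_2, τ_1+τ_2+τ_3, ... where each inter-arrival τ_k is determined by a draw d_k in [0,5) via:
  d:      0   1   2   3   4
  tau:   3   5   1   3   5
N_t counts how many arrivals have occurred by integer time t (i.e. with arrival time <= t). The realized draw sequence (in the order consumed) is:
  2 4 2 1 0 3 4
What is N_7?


draw d_1=2: τ_1=1, arrival time A_1=1
draw d_2=4: τ_2=5, arrival time A_2=6
draw d_3=2: τ_3=1, arrival time A_3=7
draw d_4=1: τ_4=5, arrival time A_4=12
draw d_5=0: τ_5=3, arrival time A_5=15
draw d_6=3: τ_6=3, arrival time A_6=18
draw d_7=4: τ_7=5, arrival time A_7=23
N_t over t=0..7: 0:0 1:1 2:1 3:1 4:1 5:1 6:2 7:3

3


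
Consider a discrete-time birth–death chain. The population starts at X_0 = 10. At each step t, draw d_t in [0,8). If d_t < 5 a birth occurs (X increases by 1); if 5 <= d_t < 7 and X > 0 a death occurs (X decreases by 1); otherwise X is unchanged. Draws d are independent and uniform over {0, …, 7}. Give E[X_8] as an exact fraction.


X can drop by at most 1 per step and X_0 = 10 > T = 8, so X_t >= 10 − t >= 2 > 0 for every t <= 8: the floor at 0 (the 'and X > 0' condition) never binds. Hence X_8 = X_0 + Σ_{t<8} Y_t with i.i.d. increments Y_t = y(d_t) ∈ {+1, −1, 0}.
Outcome values over d=0..7: [1, 1, 1, 1, 1, -1, -1, 0]
Σy = 3, Σy² = 7, M = 8
μ = 3/8 = 3/8,  σ² = 7/8 − (3/8)² = 47/64
E[X_8] = 10 + 8·(3/8) = 13

13


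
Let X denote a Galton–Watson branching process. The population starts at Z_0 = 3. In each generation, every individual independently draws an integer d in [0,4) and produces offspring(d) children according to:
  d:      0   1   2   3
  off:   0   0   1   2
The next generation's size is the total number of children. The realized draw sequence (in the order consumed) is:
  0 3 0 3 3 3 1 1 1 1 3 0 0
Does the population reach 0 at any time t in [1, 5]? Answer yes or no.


yes

gen 0: Z_0=3, draws=[0, 3, 0], offspring=[0, 2, 0], Z_1=2
gen 1: Z_1=2, draws=[3, 3], offspring=[2, 2], Z_2=4
gen 2: Z_2=4, draws=[3, 1, 1, 1], offspring=[2, 0, 0, 0], Z_3=2
gen 3: Z_3=2, draws=[1, 3], offspring=[0, 2], Z_4=2
gen 4: Z_4=2, draws=[0, 0], offspring=[0, 0], Z_5=0


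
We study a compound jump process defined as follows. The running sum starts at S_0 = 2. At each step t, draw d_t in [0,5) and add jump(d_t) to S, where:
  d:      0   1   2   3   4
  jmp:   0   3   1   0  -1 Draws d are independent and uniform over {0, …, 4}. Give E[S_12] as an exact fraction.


46/5

Outcome values over d=0..4: [0, 3, 1, 0, -1]
Σy = 3, Σy² = 11, M = 5
μ = 3/5 = 3/5,  σ² = 11/5 − (3/5)² = 46/25
E[S_12] = 2 + 12·(3/5) = 46/5


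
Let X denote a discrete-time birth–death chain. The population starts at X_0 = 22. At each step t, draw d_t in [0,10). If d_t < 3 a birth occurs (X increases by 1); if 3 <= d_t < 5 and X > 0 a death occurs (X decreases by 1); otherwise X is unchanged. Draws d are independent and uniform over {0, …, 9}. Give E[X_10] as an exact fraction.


X can drop by at most 1 per step and X_0 = 22 > T = 10, so X_t >= 22 − t >= 12 > 0 for every t <= 10: the floor at 0 (the 'and X > 0' condition) never binds. Hence X_10 = X_0 + Σ_{t<10} Y_t with i.i.d. increments Y_t = y(d_t) ∈ {+1, −1, 0}.
Outcome values over d=0..9: [1, 1, 1, -1, -1, 0, 0, 0, 0, 0]
Σy = 1, Σy² = 5, M = 10
μ = 1/10 = 1/10,  σ² = 5/10 − (1/10)² = 49/100
E[X_10] = 22 + 10·(1/10) = 23

23


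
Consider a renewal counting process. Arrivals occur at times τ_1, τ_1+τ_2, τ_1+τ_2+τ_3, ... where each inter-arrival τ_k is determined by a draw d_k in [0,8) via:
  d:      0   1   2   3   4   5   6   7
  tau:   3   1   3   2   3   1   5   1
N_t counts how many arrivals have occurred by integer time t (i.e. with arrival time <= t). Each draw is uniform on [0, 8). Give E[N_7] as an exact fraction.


Inter-arrival values over d=0..7: [3, 1, 3, 2, 3, 1, 5, 1]
Each d has probability 1/8, so the pmf of τ is: f(1) = 3/8, f(2) = 1/8, f(3) = 3/8, f(5) = 1/8
Renewal equation for m(n) = E[N_n]: condition on τ_1 = k (if k <= n, one arrival plus a fresh copy on the remaining n−k steps): m(n) = F(n) + Σ_{k<=n} f(k)·m(n−k), where F(n) = P(τ <= n) and m(0) = 0
m(1) = F(1) = 3/8
m(2) = F(2) + f(1)·m(1) = 1/2 + 3/8·3/8 = 41/64
m(3) = F(3) + f(1)·m(2) + f(2)·m(1) = 7/8 + 3/8·41/64 + 1/8·3/8 = 595/512
m(4) = F(4) + f(1)·m(3) + f(2)·m(2) + f(3)·m(1) = 7/8 + 3/8·595/512 + 1/8·41/64 + 3/8·3/8 = 6273/4096
m(5) = F(5) + f(1)·m(4) + f(2)·m(3) + f(3)·m(2) = 1 + 3/8·6273/4096 + 1/8·595/512 + 3/8·41/64 = 64219/32768
m(6) = F(6) + f(1)·m(5) + f(2)·m(4) + f(3)·m(3) + f(5)·m(1) = 1 + 3/8·64219/32768 + 1/8·6273/4096 + 3/8·595/512 + 1/8·3/8 = 631513/262144
m(7) = F(7) + f(1)·m(6) + f(2)·m(5) + f(3)·m(4) + f(5)·m(2) = 1 + 3/8·631513/262144 + 1/8·64219/32768 + 3/8·6273/4096 + 1/8·41/64 = 5877795/2097152
E[N_7] = m(7) = 5877795/2097152

5877795/2097152


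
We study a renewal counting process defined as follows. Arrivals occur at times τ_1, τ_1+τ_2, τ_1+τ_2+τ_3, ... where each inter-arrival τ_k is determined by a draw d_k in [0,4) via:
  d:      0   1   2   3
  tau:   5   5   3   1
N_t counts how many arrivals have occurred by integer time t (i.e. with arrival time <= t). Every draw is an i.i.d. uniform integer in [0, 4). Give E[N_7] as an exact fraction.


28325/16384

Inter-arrival values over d=0..3: [5, 5, 3, 1]
Each d has probability 1/4, so the pmf of τ is: f(1) = 1/4, f(3) = 1/4, f(5) = 1/2
Renewal equation for m(n) = E[N_n]: condition on τ_1 = k (if k <= n, one arrival plus a fresh copy on the remaining n−k steps): m(n) = F(n) + Σ_{k<=n} f(k)·m(n−k), where F(n) = P(τ <= n) and m(0) = 0
m(1) = F(1) = 1/4
m(2) = F(2) + f(1)·m(1) = 1/4 + 1/4·1/4 = 5/16
m(3) = F(3) + f(1)·m(2) = 1/2 + 1/4·5/16 = 37/64
m(4) = F(4) + f(1)·m(3) + f(3)·m(1) = 1/2 + 1/4·37/64 + 1/4·1/4 = 181/256
m(5) = F(5) + f(1)·m(4) + f(3)·m(2) = 1 + 1/4·181/256 + 1/4·5/16 = 1285/1024
m(6) = F(6) + f(1)·m(5) + f(3)·m(3) + f(5)·m(1) = 1 + 1/4·1285/1024 + 1/4·37/64 + 1/2·1/4 = 6485/4096
m(7) = F(7) + f(1)·m(6) + f(3)·m(4) + f(5)·m(2) = 1 + 1/4·6485/4096 + 1/4·181/256 + 1/2·5/16 = 28325/16384
E[N_7] = m(7) = 28325/16384


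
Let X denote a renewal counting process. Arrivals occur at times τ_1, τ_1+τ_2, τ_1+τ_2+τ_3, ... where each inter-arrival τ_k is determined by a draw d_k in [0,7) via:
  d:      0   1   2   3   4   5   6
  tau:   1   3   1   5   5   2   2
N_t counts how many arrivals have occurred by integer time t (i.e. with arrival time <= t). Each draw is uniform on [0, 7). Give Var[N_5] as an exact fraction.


Inter-arrival values over d=0..6: [1, 3, 1, 5, 5, 2, 2]
Each d has probability 1/7, so the pmf of τ is: f(1) = 2/7, f(2) = 2/7, f(3) = 1/7, f(5) = 2/7
Let p_n(j) = P(N_n = j), with p_0 = [1]. Condition on τ_1: p_n(0) = P(τ > n), and for j >= 1, p_n(j) = Σ_{k<=n} f(k)·p_{n−k}(j−1)
p_1 = [5/7, 2/7]  (j = 0..1)
p_2 = [3/7, 24/49, 4/49]  (j = 0..2)
p_3 = [2/7, 23/49, 76/343, 8/343]  (j = 0..3)
p_4 = [2/7, 15/49, 108/343, 208/2401, 16/2401]  (j = 0..4)
p_5 = [0, 25/49, 100/343, 396/2401, 528/16807, 32/16807]  (j = 0..5)
E[N_5] = Σ j·p_5(j) = 28963/16807;  E[N_5²] = Σ j²·p_5(j) = 62371/16807
Var[N_5] = 62371/16807 − (28963/16807)² = 209414028/282475249

209414028/282475249


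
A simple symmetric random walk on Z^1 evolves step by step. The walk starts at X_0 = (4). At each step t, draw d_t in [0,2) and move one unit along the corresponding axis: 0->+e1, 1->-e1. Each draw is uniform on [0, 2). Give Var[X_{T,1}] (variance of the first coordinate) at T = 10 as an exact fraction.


Outcome values over d=0..1: [1, -1]
Σy = 0, Σy² = 2, M = 2
μ = 0/2 = 0,  σ² = 2/2 − (0)² = 1
Independent increments: Var[X_10] = 10·σ² = 10·(1) = 10

10


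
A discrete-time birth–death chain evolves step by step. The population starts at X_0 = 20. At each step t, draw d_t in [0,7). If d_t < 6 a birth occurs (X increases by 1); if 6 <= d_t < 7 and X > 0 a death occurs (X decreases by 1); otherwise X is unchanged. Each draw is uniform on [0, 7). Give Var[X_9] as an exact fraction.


X can drop by at most 1 per step and X_0 = 20 > T = 9, so X_t >= 20 − t >= 11 > 0 for every t <= 9: the floor at 0 (the 'and X > 0' condition) never binds. Hence X_9 = X_0 + Σ_{t<9} Y_t with i.i.d. increments Y_t = y(d_t) ∈ {+1, −1, 0}.
Outcome values over d=0..6: [1, 1, 1, 1, 1, 1, -1]
Σy = 5, Σy² = 7, M = 7
μ = 5/7 = 5/7,  σ² = 7/7 − (5/7)² = 24/49
Independent increments: Var[X_9] = 9·σ² = 9·(24/49) = 216/49

216/49


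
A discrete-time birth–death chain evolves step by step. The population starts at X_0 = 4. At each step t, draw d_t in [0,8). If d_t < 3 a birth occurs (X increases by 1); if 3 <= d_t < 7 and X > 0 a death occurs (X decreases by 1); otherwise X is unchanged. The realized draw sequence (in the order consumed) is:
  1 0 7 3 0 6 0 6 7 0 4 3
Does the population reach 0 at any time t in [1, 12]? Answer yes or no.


no

t=0: X=4, d=1 → birth, X_1=5
t=1: X=5, d=0 → birth, X_2=6
t=2: X=6, d=7 → hold, X_3=6
t=3: X=6, d=3 → death, X_4=5
t=4: X=5, d=0 → birth, X_5=6
t=5: X=6, d=6 → death, X_6=5
t=6: X=5, d=0 → birth, X_7=6
t=7: X=6, d=6 → death, X_8=5
t=8: X=5, d=7 → hold, X_9=5
t=9: X=5, d=0 → birth, X_10=6
t=10: X=6, d=4 → death, X_11=5
t=11: X=5, d=3 → death, X_12=4


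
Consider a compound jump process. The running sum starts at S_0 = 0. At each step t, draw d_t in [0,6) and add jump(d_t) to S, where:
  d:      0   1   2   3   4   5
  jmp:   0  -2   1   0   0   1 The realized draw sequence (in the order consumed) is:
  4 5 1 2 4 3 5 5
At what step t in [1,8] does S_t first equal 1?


t=0: S=0, d=4, jump=0, S_1=0
t=1: S=0, d=5, jump=1, S_2=1
t=2: S=1, d=1, jump=-2, S_3=-1
t=3: S=-1, d=2, jump=1, S_4=0
t=4: S=0, d=4, jump=0, S_5=0
t=5: S=0, d=3, jump=0, S_6=0
t=6: S=0, d=5, jump=1, S_7=1
t=7: S=1, d=5, jump=1, S_8=2

2


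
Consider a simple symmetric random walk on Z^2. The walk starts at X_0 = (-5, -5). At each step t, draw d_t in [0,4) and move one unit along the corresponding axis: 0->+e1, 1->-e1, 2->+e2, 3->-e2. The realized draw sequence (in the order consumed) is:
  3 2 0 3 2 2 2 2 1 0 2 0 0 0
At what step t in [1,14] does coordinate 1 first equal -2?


13

t=0: X=(-5, -5), d=3 → -e2, X_1=(-5, -6)
t=1: X=(-5, -6), d=2 → +e2, X_2=(-5, -5)
t=2: X=(-5, -5), d=0 → +e1, X_3=(-4, -5)
t=3: X=(-4, -5), d=3 → -e2, X_4=(-4, -6)
t=4: X=(-4, -6), d=2 → +e2, X_5=(-4, -5)
t=5: X=(-4, -5), d=2 → +e2, X_6=(-4, -4)
t=6: X=(-4, -4), d=2 → +e2, X_7=(-4, -3)
t=7: X=(-4, -3), d=2 → +e2, X_8=(-4, -2)
t=8: X=(-4, -2), d=1 → -e1, X_9=(-5, -2)
t=9: X=(-5, -2), d=0 → +e1, X_10=(-4, -2)
t=10: X=(-4, -2), d=2 → +e2, X_11=(-4, -1)
t=11: X=(-4, -1), d=0 → +e1, X_12=(-3, -1)
t=12: X=(-3, -1), d=0 → +e1, X_13=(-2, -1)
t=13: X=(-2, -1), d=0 → +e1, X_14=(-1, -1)


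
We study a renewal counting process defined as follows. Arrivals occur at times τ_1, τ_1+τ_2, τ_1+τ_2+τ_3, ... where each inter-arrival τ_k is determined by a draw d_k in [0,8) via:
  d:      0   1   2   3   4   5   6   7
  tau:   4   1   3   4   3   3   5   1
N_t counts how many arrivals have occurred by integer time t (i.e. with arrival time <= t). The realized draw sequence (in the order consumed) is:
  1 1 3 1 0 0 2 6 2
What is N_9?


4

draw d_1=1: τ_1=1, arrival time A_1=1
draw d_2=1: τ_2=1, arrival time A_2=2
draw d_3=3: τ_3=4, arrival time A_3=6
draw d_4=1: τ_4=1, arrival time A_4=7
draw d_5=0: τ_5=4, arrival time A_5=11
draw d_6=0: τ_6=4, arrival time A_6=15
draw d_7=2: τ_7=3, arrival time A_7=18
draw d_8=6: τ_8=5, arrival time A_8=23
draw d_9=2: τ_9=3, arrival time A_9=26
N_t over t=0..9: 0:0 1:1 2:2 3:2 4:2 5:2 6:3 7:4 8:4 9:4


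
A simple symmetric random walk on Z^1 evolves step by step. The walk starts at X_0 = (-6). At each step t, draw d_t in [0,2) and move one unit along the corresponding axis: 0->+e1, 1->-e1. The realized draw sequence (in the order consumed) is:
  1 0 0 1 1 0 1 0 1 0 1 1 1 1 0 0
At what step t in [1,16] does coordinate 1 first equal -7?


t=0: X=(-6), d=1 → -e1, X_1=(-7)
t=1: X=(-7), d=0 → +e1, X_2=(-6)
t=2: X=(-6), d=0 → +e1, X_3=(-5)
t=3: X=(-5), d=1 → -e1, X_4=(-6)
t=4: X=(-6), d=1 → -e1, X_5=(-7)
t=5: X=(-7), d=0 → +e1, X_6=(-6)
t=6: X=(-6), d=1 → -e1, X_7=(-7)
t=7: X=(-7), d=0 → +e1, X_8=(-6)
t=8: X=(-6), d=1 → -e1, X_9=(-7)
t=9: X=(-7), d=0 → +e1, X_10=(-6)
t=10: X=(-6), d=1 → -e1, X_11=(-7)
t=11: X=(-7), d=1 → -e1, X_12=(-8)
t=12: X=(-8), d=1 → -e1, X_13=(-9)
t=13: X=(-9), d=1 → -e1, X_14=(-10)
t=14: X=(-10), d=0 → +e1, X_15=(-9)
t=15: X=(-9), d=0 → +e1, X_16=(-8)

1


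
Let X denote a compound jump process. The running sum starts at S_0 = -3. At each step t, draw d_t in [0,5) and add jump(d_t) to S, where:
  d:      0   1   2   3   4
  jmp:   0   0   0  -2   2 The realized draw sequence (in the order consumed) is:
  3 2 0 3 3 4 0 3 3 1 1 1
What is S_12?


-11

t=0: S=-3, d=3, jump=-2, S_1=-5
t=1: S=-5, d=2, jump=0, S_2=-5
t=2: S=-5, d=0, jump=0, S_3=-5
t=3: S=-5, d=3, jump=-2, S_4=-7
t=4: S=-7, d=3, jump=-2, S_5=-9
t=5: S=-9, d=4, jump=2, S_6=-7
t=6: S=-7, d=0, jump=0, S_7=-7
t=7: S=-7, d=3, jump=-2, S_8=-9
t=8: S=-9, d=3, jump=-2, S_9=-11
t=9: S=-11, d=1, jump=0, S_10=-11
t=10: S=-11, d=1, jump=0, S_11=-11
t=11: S=-11, d=1, jump=0, S_12=-11


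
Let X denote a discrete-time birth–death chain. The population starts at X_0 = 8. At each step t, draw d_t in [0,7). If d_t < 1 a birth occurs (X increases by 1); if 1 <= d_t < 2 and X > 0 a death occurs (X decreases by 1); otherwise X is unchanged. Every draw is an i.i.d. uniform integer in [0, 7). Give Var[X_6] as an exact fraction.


X can drop by at most 1 per step and X_0 = 8 > T = 6, so X_t >= 8 − t >= 2 > 0 for every t <= 6: the floor at 0 (the 'and X > 0' condition) never binds. Hence X_6 = X_0 + Σ_{t<6} Y_t with i.i.d. increments Y_t = y(d_t) ∈ {+1, −1, 0}.
Outcome values over d=0..6: [1, -1, 0, 0, 0, 0, 0]
Σy = 0, Σy² = 2, M = 7
μ = 0/7 = 0,  σ² = 2/7 − (0)² = 2/7
Independent increments: Var[X_6] = 6·σ² = 6·(2/7) = 12/7

12/7


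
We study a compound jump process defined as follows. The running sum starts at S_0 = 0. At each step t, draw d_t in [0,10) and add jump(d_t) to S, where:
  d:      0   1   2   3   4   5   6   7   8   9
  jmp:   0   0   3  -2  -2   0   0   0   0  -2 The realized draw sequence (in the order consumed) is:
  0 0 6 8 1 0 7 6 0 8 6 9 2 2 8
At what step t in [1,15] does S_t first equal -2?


12

t=0: S=0, d=0, jump=0, S_1=0
t=1: S=0, d=0, jump=0, S_2=0
t=2: S=0, d=6, jump=0, S_3=0
t=3: S=0, d=8, jump=0, S_4=0
t=4: S=0, d=1, jump=0, S_5=0
t=5: S=0, d=0, jump=0, S_6=0
t=6: S=0, d=7, jump=0, S_7=0
t=7: S=0, d=6, jump=0, S_8=0
t=8: S=0, d=0, jump=0, S_9=0
t=9: S=0, d=8, jump=0, S_10=0
t=10: S=0, d=6, jump=0, S_11=0
t=11: S=0, d=9, jump=-2, S_12=-2
t=12: S=-2, d=2, jump=3, S_13=1
t=13: S=1, d=2, jump=3, S_14=4
t=14: S=4, d=8, jump=0, S_15=4


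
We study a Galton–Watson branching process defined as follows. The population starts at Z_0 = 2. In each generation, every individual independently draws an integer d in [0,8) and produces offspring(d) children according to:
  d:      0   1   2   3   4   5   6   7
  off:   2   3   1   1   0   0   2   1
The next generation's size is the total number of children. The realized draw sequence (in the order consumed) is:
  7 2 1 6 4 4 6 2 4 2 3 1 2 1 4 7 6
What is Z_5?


gen 0: Z_0=2, draws=[7, 2], offspring=[1, 1], Z_1=2
gen 1: Z_1=2, draws=[1, 6], offspring=[3, 2], Z_2=5
gen 2: Z_2=5, draws=[4, 4, 6, 2, 4], offspring=[0, 0, 2, 1, 0], Z_3=3
gen 3: Z_3=3, draws=[2, 3, 1], offspring=[1, 1, 3], Z_4=5
gen 4: Z_4=5, draws=[2, 1, 4, 7, 6], offspring=[1, 3, 0, 1, 2], Z_5=7

7


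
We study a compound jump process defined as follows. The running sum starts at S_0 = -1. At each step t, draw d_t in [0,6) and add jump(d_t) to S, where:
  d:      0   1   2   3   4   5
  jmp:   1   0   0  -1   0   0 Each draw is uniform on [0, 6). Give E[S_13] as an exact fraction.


-1

Outcome values over d=0..5: [1, 0, 0, -1, 0, 0]
Σy = 0, Σy² = 2, M = 6
μ = 0/6 = 0,  σ² = 2/6 − (0)² = 1/3
E[S_13] = -1 + 13·(0) = -1


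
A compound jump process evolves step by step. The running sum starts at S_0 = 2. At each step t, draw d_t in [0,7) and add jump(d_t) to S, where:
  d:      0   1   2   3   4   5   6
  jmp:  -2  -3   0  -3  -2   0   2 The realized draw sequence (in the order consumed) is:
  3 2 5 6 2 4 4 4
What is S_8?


t=0: S=2, d=3, jump=-3, S_1=-1
t=1: S=-1, d=2, jump=0, S_2=-1
t=2: S=-1, d=5, jump=0, S_3=-1
t=3: S=-1, d=6, jump=2, S_4=1
t=4: S=1, d=2, jump=0, S_5=1
t=5: S=1, d=4, jump=-2, S_6=-1
t=6: S=-1, d=4, jump=-2, S_7=-3
t=7: S=-3, d=4, jump=-2, S_8=-5

-5


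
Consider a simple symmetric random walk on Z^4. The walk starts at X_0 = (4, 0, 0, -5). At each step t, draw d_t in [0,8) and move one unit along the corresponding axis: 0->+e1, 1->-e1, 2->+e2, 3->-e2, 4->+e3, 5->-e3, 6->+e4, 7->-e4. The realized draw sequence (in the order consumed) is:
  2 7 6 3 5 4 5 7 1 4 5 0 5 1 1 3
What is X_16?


(2, -1, -2, -6)

t=0: X=(4, 0, 0, -5), d=2 → +e2, X_1=(4, 1, 0, -5)
t=1: X=(4, 1, 0, -5), d=7 → -e4, X_2=(4, 1, 0, -6)
t=2: X=(4, 1, 0, -6), d=6 → +e4, X_3=(4, 1, 0, -5)
t=3: X=(4, 1, 0, -5), d=3 → -e2, X_4=(4, 0, 0, -5)
t=4: X=(4, 0, 0, -5), d=5 → -e3, X_5=(4, 0, -1, -5)
t=5: X=(4, 0, -1, -5), d=4 → +e3, X_6=(4, 0, 0, -5)
t=6: X=(4, 0, 0, -5), d=5 → -e3, X_7=(4, 0, -1, -5)
t=7: X=(4, 0, -1, -5), d=7 → -e4, X_8=(4, 0, -1, -6)
t=8: X=(4, 0, -1, -6), d=1 → -e1, X_9=(3, 0, -1, -6)
t=9: X=(3, 0, -1, -6), d=4 → +e3, X_10=(3, 0, 0, -6)
t=10: X=(3, 0, 0, -6), d=5 → -e3, X_11=(3, 0, -1, -6)
t=11: X=(3, 0, -1, -6), d=0 → +e1, X_12=(4, 0, -1, -6)
t=12: X=(4, 0, -1, -6), d=5 → -e3, X_13=(4, 0, -2, -6)
t=13: X=(4, 0, -2, -6), d=1 → -e1, X_14=(3, 0, -2, -6)
t=14: X=(3, 0, -2, -6), d=1 → -e1, X_15=(2, 0, -2, -6)
t=15: X=(2, 0, -2, -6), d=3 → -e2, X_16=(2, -1, -2, -6)


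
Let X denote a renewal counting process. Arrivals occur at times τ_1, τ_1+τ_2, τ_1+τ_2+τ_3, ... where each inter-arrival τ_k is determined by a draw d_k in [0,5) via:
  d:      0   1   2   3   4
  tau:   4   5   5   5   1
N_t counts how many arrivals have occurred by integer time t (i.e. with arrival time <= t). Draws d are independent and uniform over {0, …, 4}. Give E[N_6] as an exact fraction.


Inter-arrival values over d=0..4: [4, 5, 5, 5, 1]
Each d has probability 1/5, so the pmf of τ is: f(1) = 1/5, f(4) = 1/5, f(5) = 3/5
Renewal equation for m(n) = E[N_n]: condition on τ_1 = k (if k <= n, one arrival plus a fresh copy on the remaining n−k steps): m(n) = F(n) + Σ_{k<=n} f(k)·m(n−k), where F(n) = P(τ <= n) and m(0) = 0
m(1) = F(1) = 1/5
m(2) = F(2) + f(1)·m(1) = 1/5 + 1/5·1/5 = 6/25
m(3) = F(3) + f(1)·m(2) = 1/5 + 1/5·6/25 = 31/125
m(4) = F(4) + f(1)·m(3) = 2/5 + 1/5·31/125 = 281/625
m(5) = F(5) + f(1)·m(4) + f(4)·m(1) = 1 + 1/5·281/625 + 1/5·1/5 = 3531/3125
m(6) = F(6) + f(1)·m(5) + f(4)·m(2) + f(5)·m(1) = 1 + 1/5·3531/3125 + 1/5·6/25 + 3/5·1/5 = 21781/15625
E[N_6] = m(6) = 21781/15625

21781/15625


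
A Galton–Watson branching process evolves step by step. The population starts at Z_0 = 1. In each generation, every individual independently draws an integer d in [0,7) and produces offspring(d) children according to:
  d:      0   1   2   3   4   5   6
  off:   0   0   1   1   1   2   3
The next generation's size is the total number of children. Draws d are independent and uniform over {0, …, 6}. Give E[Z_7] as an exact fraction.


2097152/823543

Outcome values over d=0..6: [0, 0, 1, 1, 1, 2, 3]
Σy = 8, Σy² = 16, M = 7
μ = 8/7 = 8/7,  σ² = 16/7 − (8/7)² = 48/49
E[Z_0] = 1
E[Z_1] = 8/7·E[Z_0] = 8/7
E[Z_2] = 8/7·E[Z_1] = 64/49
E[Z_3] = 8/7·E[Z_2] = 512/343
E[Z_4] = 8/7·E[Z_3] = 4096/2401
E[Z_5] = 8/7·E[Z_4] = 32768/16807
E[Z_6] = 8/7·E[Z_5] = 262144/117649
E[Z_7] = 8/7·E[Z_6] = 2097152/823543


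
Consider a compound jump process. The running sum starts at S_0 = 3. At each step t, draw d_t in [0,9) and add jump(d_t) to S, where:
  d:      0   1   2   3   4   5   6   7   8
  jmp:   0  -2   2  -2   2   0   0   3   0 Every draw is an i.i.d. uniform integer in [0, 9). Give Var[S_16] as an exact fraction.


128/3

Outcome values over d=0..8: [0, -2, 2, -2, 2, 0, 0, 3, 0]
Σy = 3, Σy² = 25, M = 9
μ = 3/9 = 1/3,  σ² = 25/9 − (1/3)² = 8/3
Independent increments: Var[S_16] = 16·σ² = 16·(8/3) = 128/3


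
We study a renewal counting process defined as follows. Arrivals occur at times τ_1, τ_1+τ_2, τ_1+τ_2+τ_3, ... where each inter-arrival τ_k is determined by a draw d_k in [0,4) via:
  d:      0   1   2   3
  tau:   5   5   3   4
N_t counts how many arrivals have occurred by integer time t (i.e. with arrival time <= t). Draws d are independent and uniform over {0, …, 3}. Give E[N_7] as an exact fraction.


19/16

Inter-arrival values over d=0..3: [5, 5, 3, 4]
Each d has probability 1/4, so the pmf of τ is: f(3) = 1/4, f(4) = 1/4, f(5) = 1/2
Renewal equation for m(n) = E[N_n]: condition on τ_1 = k (if k <= n, one arrival plus a fresh copy on the remaining n−k steps): m(n) = F(n) + Σ_{k<=n} f(k)·m(n−k), where F(n) = P(τ <= n) and m(0) = 0
m(1) = F(1) = 0
m(2) = F(2) = 0
m(3) = F(3) = 1/4
m(4) = F(4) = 1/2
m(5) = F(5) = 1
m(6) = F(6) + f(3)·m(3) = 1 + 1/4·1/4 = 17/16
m(7) = F(7) + f(3)·m(4) + f(4)·m(3) = 1 + 1/4·1/2 + 1/4·1/4 = 19/16
E[N_7] = m(7) = 19/16


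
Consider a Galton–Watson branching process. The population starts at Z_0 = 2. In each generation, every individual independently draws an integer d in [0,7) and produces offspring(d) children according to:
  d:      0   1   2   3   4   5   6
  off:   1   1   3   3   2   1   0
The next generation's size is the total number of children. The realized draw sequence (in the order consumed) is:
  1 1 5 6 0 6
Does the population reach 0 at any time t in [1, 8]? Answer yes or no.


yes

gen 0: Z_0=2, draws=[1, 1], offspring=[1, 1], Z_1=2
gen 1: Z_1=2, draws=[5, 6], offspring=[1, 0], Z_2=1
gen 2: Z_2=1, draws=[0], offspring=[1], Z_3=1
gen 3: Z_3=1, draws=[6], offspring=[0], Z_4=0
gen 4: Z_4=0, draws=[], offspring=[], Z_5=0
gen 5: Z_5=0, draws=[], offspring=[], Z_6=0
gen 6: Z_6=0, draws=[], offspring=[], Z_7=0
gen 7: Z_7=0, draws=[], offspring=[], Z_8=0


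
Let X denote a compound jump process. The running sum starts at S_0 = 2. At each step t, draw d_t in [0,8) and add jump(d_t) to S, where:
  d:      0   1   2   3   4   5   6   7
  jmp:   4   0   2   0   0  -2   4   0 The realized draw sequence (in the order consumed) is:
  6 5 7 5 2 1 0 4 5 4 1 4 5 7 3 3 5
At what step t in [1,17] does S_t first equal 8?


t=0: S=2, d=6, jump=4, S_1=6
t=1: S=6, d=5, jump=-2, S_2=4
t=2: S=4, d=7, jump=0, S_3=4
t=3: S=4, d=5, jump=-2, S_4=2
t=4: S=2, d=2, jump=2, S_5=4
t=5: S=4, d=1, jump=0, S_6=4
t=6: S=4, d=0, jump=4, S_7=8
t=7: S=8, d=4, jump=0, S_8=8
t=8: S=8, d=5, jump=-2, S_9=6
t=9: S=6, d=4, jump=0, S_10=6
t=10: S=6, d=1, jump=0, S_11=6
t=11: S=6, d=4, jump=0, S_12=6
t=12: S=6, d=5, jump=-2, S_13=4
t=13: S=4, d=7, jump=0, S_14=4
t=14: S=4, d=3, jump=0, S_15=4
t=15: S=4, d=3, jump=0, S_16=4
t=16: S=4, d=5, jump=-2, S_17=2

7


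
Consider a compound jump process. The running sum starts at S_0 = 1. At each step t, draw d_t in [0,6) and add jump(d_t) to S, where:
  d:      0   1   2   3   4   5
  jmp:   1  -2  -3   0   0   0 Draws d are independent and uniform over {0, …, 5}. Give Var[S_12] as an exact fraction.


Outcome values over d=0..5: [1, -2, -3, 0, 0, 0]
Σy = -4, Σy² = 14, M = 6
μ = -4/6 = -2/3,  σ² = 14/6 − (-2/3)² = 17/9
Independent increments: Var[S_12] = 12·σ² = 12·(17/9) = 68/3

68/3


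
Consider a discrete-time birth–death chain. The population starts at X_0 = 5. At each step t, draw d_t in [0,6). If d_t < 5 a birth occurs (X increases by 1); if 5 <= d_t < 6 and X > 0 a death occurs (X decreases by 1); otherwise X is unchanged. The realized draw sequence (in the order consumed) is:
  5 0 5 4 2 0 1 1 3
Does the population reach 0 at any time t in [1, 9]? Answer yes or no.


no

t=0: X=5, d=5 → death, X_1=4
t=1: X=4, d=0 → birth, X_2=5
t=2: X=5, d=5 → death, X_3=4
t=3: X=4, d=4 → birth, X_4=5
t=4: X=5, d=2 → birth, X_5=6
t=5: X=6, d=0 → birth, X_6=7
t=6: X=7, d=1 → birth, X_7=8
t=7: X=8, d=1 → birth, X_8=9
t=8: X=9, d=3 → birth, X_9=10


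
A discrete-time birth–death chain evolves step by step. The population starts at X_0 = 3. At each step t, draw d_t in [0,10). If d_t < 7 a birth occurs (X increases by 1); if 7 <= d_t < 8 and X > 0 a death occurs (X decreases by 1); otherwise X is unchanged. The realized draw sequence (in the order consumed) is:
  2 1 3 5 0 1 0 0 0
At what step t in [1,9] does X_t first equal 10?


7

t=0: X=3, d=2 → birth, X_1=4
t=1: X=4, d=1 → birth, X_2=5
t=2: X=5, d=3 → birth, X_3=6
t=3: X=6, d=5 → birth, X_4=7
t=4: X=7, d=0 → birth, X_5=8
t=5: X=8, d=1 → birth, X_6=9
t=6: X=9, d=0 → birth, X_7=10
t=7: X=10, d=0 → birth, X_8=11
t=8: X=11, d=0 → birth, X_9=12


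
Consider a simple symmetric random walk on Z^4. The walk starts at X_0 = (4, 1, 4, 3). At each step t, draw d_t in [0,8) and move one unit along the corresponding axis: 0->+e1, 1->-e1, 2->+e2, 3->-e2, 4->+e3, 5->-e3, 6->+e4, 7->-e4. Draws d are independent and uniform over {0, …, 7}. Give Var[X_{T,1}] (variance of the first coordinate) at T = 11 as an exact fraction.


11/4

Outcome values over d=0..7: [1, -1, 0, 0, 0, 0, 0, 0]
Σy = 0, Σy² = 2, M = 8
μ = 0/8 = 0,  σ² = 2/8 − (0)² = 1/4
Independent increments: Var[X_11] = 11·σ² = 11·(1/4) = 11/4


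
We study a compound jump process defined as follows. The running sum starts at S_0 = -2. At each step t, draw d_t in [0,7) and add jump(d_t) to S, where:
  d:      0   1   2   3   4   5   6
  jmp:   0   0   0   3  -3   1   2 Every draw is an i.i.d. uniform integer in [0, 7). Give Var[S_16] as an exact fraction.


2432/49

Outcome values over d=0..6: [0, 0, 0, 3, -3, 1, 2]
Σy = 3, Σy² = 23, M = 7
μ = 3/7 = 3/7,  σ² = 23/7 − (3/7)² = 152/49
Independent increments: Var[S_16] = 16·σ² = 16·(152/49) = 2432/49


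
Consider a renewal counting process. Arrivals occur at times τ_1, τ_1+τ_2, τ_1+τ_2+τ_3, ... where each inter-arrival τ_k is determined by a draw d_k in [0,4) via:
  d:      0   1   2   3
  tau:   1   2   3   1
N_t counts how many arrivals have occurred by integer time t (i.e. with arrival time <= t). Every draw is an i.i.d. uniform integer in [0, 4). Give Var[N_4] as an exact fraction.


167/256

Inter-arrival values over d=0..3: [1, 2, 3, 1]
Each d has probability 1/4, so the pmf of τ is: f(1) = 1/2, f(2) = 1/4, f(3) = 1/4
Let p_n(j) = P(N_n = j), with p_0 = [1]. Condition on τ_1: p_n(0) = P(τ > n), and for j >= 1, p_n(j) = Σ_{k<=n} f(k)·p_{n−k}(j−1)
p_1 = [1/2, 1/2]  (j = 0..1)
p_2 = [1/4, 1/2, 1/4]  (j = 0..2)
p_3 = [0, 1/2, 3/8, 1/8]  (j = 0..3)
p_4 = [0, 3/16, 1/2, 1/4, 1/16]  (j = 0..4)
E[N_4] = Σ j·p_4(j) = 35/16;  E[N_4²] = Σ j²·p_4(j) = 87/16
Var[N_4] = 87/16 − (35/16)² = 167/256


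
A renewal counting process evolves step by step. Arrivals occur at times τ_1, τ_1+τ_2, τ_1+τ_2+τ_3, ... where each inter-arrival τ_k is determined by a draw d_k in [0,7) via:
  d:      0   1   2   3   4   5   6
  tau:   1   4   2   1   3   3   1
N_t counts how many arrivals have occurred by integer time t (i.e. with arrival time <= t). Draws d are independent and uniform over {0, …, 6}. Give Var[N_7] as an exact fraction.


739816265018/678223072849

Inter-arrival values over d=0..6: [1, 4, 2, 1, 3, 3, 1]
Each d has probability 1/7, so the pmf of τ is: f(1) = 3/7, f(2) = 1/7, f(3) = 2/7, f(4) = 1/7
Let p_n(j) = P(N_n = j), with p_0 = [1]. Condition on τ_1: p_n(0) = P(τ > n), and for j >= 1, p_n(j) = Σ_{k<=n} f(k)·p_{n−k}(j−1)
p_1 = [4/7, 3/7]  (j = 0..1)
p_2 = [3/7, 19/49, 9/49]  (j = 0..2)
p_3 = [1/7, 27/49, 78/343, 27/343]  (j = 0..3)
p_4 = [0, 3/7, 142/343, 297/2401, 81/2401]  (j = 0..4)
p_5 = [0, 11/49, 149/343, 90/343, 1080/16807, 243/16807]  (j = 0..5)
p_6 = [0, 5/49, 127/343, 808/2401, 2565/16807, 3807/117649, 729/117649]  (j = 0..6)
p_7 = [0, 1/49, 95/343, 892/2401, 3837/16807, 9909/117649, 13122/823543, 2187/823543]  (j = 0..7)
E[N_7] = Σ j·p_7(j) = 2583773/823543;  E[N_7²] = Σ j²·p_7(j) = 9004629/823543
Var[N_7] = 9004629/823543 − (2583773/823543)² = 739816265018/678223072849


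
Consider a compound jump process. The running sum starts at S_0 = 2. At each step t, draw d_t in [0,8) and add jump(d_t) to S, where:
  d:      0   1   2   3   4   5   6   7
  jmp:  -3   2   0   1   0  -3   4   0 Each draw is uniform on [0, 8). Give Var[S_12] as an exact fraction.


Outcome values over d=0..7: [-3, 2, 0, 1, 0, -3, 4, 0]
Σy = 1, Σy² = 39, M = 8
μ = 1/8 = 1/8,  σ² = 39/8 − (1/8)² = 311/64
Independent increments: Var[S_12] = 12·σ² = 12·(311/64) = 933/16

933/16


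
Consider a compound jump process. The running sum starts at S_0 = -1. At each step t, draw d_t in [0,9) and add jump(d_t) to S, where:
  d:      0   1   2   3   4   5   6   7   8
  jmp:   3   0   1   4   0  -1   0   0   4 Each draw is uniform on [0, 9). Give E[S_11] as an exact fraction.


Outcome values over d=0..8: [3, 0, 1, 4, 0, -1, 0, 0, 4]
Σy = 11, Σy² = 43, M = 9
μ = 11/9 = 11/9,  σ² = 43/9 − (11/9)² = 266/81
E[S_11] = -1 + 11·(11/9) = 112/9

112/9


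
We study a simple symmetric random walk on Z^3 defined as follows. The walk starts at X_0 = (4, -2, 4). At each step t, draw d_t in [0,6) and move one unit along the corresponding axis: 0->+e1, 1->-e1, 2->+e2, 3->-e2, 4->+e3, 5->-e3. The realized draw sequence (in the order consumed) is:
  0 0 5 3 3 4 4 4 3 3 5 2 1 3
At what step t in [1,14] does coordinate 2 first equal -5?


9

t=0: X=(4, -2, 4), d=0 → +e1, X_1=(5, -2, 4)
t=1: X=(5, -2, 4), d=0 → +e1, X_2=(6, -2, 4)
t=2: X=(6, -2, 4), d=5 → -e3, X_3=(6, -2, 3)
t=3: X=(6, -2, 3), d=3 → -e2, X_4=(6, -3, 3)
t=4: X=(6, -3, 3), d=3 → -e2, X_5=(6, -4, 3)
t=5: X=(6, -4, 3), d=4 → +e3, X_6=(6, -4, 4)
t=6: X=(6, -4, 4), d=4 → +e3, X_7=(6, -4, 5)
t=7: X=(6, -4, 5), d=4 → +e3, X_8=(6, -4, 6)
t=8: X=(6, -4, 6), d=3 → -e2, X_9=(6, -5, 6)
t=9: X=(6, -5, 6), d=3 → -e2, X_10=(6, -6, 6)
t=10: X=(6, -6, 6), d=5 → -e3, X_11=(6, -6, 5)
t=11: X=(6, -6, 5), d=2 → +e2, X_12=(6, -5, 5)
t=12: X=(6, -5, 5), d=1 → -e1, X_13=(5, -5, 5)
t=13: X=(5, -5, 5), d=3 → -e2, X_14=(5, -6, 5)


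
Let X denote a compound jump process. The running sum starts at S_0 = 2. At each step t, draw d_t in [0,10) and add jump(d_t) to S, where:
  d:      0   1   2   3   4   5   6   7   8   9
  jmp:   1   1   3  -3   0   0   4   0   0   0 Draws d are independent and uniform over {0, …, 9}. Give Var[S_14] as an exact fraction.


Outcome values over d=0..9: [1, 1, 3, -3, 0, 0, 4, 0, 0, 0]
Σy = 6, Σy² = 36, M = 10
μ = 6/10 = 3/5,  σ² = 36/10 − (3/5)² = 81/25
Independent increments: Var[S_14] = 14·σ² = 14·(81/25) = 1134/25

1134/25


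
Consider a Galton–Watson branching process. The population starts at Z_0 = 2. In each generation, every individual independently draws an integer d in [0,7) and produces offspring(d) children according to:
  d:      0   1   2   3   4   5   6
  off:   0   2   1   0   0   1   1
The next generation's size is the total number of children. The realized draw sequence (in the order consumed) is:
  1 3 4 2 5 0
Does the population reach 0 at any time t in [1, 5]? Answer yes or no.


yes

gen 0: Z_0=2, draws=[1, 3], offspring=[2, 0], Z_1=2
gen 1: Z_1=2, draws=[4, 2], offspring=[0, 1], Z_2=1
gen 2: Z_2=1, draws=[5], offspring=[1], Z_3=1
gen 3: Z_3=1, draws=[0], offspring=[0], Z_4=0
gen 4: Z_4=0, draws=[], offspring=[], Z_5=0


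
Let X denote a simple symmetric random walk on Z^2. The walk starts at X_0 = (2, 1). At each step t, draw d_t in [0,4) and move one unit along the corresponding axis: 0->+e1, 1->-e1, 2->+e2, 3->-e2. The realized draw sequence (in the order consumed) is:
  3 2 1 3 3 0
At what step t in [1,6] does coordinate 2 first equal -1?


5

t=0: X=(2, 1), d=3 → -e2, X_1=(2, 0)
t=1: X=(2, 0), d=2 → +e2, X_2=(2, 1)
t=2: X=(2, 1), d=1 → -e1, X_3=(1, 1)
t=3: X=(1, 1), d=3 → -e2, X_4=(1, 0)
t=4: X=(1, 0), d=3 → -e2, X_5=(1, -1)
t=5: X=(1, -1), d=0 → +e1, X_6=(2, -1)


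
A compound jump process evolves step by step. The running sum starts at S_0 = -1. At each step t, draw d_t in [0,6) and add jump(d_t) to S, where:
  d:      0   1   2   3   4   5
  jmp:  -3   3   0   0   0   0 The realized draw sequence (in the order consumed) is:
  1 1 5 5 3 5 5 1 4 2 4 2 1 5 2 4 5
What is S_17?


11

t=0: S=-1, d=1, jump=3, S_1=2
t=1: S=2, d=1, jump=3, S_2=5
t=2: S=5, d=5, jump=0, S_3=5
t=3: S=5, d=5, jump=0, S_4=5
t=4: S=5, d=3, jump=0, S_5=5
t=5: S=5, d=5, jump=0, S_6=5
t=6: S=5, d=5, jump=0, S_7=5
t=7: S=5, d=1, jump=3, S_8=8
t=8: S=8, d=4, jump=0, S_9=8
t=9: S=8, d=2, jump=0, S_10=8
t=10: S=8, d=4, jump=0, S_11=8
t=11: S=8, d=2, jump=0, S_12=8
t=12: S=8, d=1, jump=3, S_13=11
t=13: S=11, d=5, jump=0, S_14=11
t=14: S=11, d=2, jump=0, S_15=11
t=15: S=11, d=4, jump=0, S_16=11
t=16: S=11, d=5, jump=0, S_17=11


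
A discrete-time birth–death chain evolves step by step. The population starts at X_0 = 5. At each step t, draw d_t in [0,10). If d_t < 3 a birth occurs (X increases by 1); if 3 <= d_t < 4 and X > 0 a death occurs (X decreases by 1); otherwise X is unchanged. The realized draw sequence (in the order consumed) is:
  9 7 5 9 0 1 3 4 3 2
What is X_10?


6

t=0: X=5, d=9 → hold, X_1=5
t=1: X=5, d=7 → hold, X_2=5
t=2: X=5, d=5 → hold, X_3=5
t=3: X=5, d=9 → hold, X_4=5
t=4: X=5, d=0 → birth, X_5=6
t=5: X=6, d=1 → birth, X_6=7
t=6: X=7, d=3 → death, X_7=6
t=7: X=6, d=4 → hold, X_8=6
t=8: X=6, d=3 → death, X_9=5
t=9: X=5, d=2 → birth, X_10=6
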